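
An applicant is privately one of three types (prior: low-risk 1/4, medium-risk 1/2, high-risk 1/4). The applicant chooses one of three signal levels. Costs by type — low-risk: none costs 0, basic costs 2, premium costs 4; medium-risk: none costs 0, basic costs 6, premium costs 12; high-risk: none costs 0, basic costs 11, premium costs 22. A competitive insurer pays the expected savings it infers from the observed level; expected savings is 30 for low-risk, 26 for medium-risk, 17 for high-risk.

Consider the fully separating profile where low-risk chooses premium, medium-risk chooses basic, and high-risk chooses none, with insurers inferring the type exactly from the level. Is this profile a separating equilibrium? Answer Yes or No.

Separating rebates: premium → 30, basic → 26, none → 17.
low-risk (assigned premium): none: 17 − 0 = 17; basic: 26 − 2 = 24; premium: 30 − 4 = 26. low-risk stays.
medium-risk (assigned basic): none: 17 − 0 = 17; basic: 26 − 6 = 20; premium: 30 − 12 = 18. medium-risk stays.
high-risk (assigned none): none: 17 − 0 = 17; basic: 26 − 11 = 15; premium: 30 − 22 = 8. high-risk stays.
Every type prefers its assigned level; separation holds.

Yes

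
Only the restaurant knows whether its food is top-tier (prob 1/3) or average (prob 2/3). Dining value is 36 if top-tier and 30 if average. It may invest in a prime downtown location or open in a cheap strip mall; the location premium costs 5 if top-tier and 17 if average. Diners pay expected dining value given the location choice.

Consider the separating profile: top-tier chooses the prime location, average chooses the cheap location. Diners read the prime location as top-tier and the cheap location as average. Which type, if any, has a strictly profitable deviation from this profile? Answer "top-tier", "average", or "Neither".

The prime location pays 36; the cheap location pays 30.
top-tier: assigned the prime location, nets 36 − 5 = 31; deviating to the cheap location nets 30.
average: assigned the cheap location, nets 30; deviating to the prime location nets 36 − 17 = 19.
Both types strictly prefer their assigned action; no profitable deviation.

Neither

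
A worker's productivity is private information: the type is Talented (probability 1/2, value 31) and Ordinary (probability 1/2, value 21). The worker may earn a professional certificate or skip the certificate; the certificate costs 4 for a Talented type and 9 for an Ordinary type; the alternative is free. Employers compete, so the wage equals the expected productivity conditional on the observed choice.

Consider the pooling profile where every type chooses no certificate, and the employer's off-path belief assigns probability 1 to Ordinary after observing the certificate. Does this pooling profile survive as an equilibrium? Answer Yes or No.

Yes

On path, the employer holds the prior and pays 1/2·31 + 1/2·21 = 26. Off path (the certificate), believing Ordinary, it pays 21.
Talented: no certificate nets 26; the certificate nets 21 − 4 = 17. Talented stays.
Ordinary: no certificate nets 26; the certificate nets 21 − 9 = 12. Ordinary stays.
No type deviates, so pooling is sustained.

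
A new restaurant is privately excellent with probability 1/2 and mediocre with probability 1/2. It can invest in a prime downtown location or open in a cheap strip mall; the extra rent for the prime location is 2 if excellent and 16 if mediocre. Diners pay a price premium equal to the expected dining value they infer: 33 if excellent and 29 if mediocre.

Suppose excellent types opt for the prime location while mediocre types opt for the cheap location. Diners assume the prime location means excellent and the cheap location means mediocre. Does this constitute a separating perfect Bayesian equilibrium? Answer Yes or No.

Under these beliefs, the prime location earns price premium 33 and the cheap location earns price premium 29.
excellent: the prime location nets 33 − 2 = 31; the cheap location nets 29. excellent prefers the prime location.
mediocre: the prime location nets 33 − 16 = 17; the cheap location nets 29. mediocre prefers the cheap location.
Neither type deviates, so the separating profile is an equilibrium.

Yes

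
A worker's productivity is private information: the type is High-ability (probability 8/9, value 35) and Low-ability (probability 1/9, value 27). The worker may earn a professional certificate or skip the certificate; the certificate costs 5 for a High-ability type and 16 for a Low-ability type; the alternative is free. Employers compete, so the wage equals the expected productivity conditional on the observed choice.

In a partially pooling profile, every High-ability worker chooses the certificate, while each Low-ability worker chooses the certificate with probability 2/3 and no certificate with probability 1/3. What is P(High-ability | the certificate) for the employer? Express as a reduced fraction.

12/13

P(the certificate) = (8/9)·1 + (1/9)·(2/3) = 26/27.
By Bayes' rule, P(High-ability | the certificate) = (8/9) / (26/27) = 12/13.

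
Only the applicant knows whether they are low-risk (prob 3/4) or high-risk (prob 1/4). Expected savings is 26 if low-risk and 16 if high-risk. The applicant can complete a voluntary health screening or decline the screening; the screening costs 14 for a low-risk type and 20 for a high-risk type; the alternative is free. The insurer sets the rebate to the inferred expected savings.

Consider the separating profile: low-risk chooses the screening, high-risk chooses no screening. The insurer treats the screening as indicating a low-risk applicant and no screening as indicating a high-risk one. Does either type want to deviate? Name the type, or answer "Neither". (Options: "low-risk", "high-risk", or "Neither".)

low-risk

The screening pays 26; no screening pays 16.
low-risk: assigned the screening, nets 26 − 14 = 12; deviating to no screening nets 16.
high-risk: assigned no screening, nets 16; deviating to the screening nets 26 − 20 = 6.
The low-risk type gains 4 by deviating.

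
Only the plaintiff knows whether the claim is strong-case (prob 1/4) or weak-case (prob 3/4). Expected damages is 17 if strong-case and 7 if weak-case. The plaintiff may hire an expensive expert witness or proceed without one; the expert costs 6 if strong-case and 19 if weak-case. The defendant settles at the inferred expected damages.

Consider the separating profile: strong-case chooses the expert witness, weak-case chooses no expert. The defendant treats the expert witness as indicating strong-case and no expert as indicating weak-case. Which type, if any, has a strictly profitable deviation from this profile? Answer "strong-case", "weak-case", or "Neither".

The expert witness pays 17; no expert pays 7.
strong-case: assigned the expert witness, nets 17 − 6 = 11; deviating to no expert nets 7.
weak-case: assigned no expert, nets 7; deviating to the expert witness nets 17 − 19 = -2.
Both types strictly prefer their assigned action; no profitable deviation.

Neither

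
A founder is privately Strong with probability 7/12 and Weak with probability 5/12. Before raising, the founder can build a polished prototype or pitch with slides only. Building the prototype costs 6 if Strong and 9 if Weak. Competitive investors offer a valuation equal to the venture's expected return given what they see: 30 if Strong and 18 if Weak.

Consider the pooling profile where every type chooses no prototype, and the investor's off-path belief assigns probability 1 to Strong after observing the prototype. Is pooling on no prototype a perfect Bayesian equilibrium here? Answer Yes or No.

On path, the investor holds the prior and pays 7/12·30 + 5/12·18 = 25. Off path (the prototype), believing Strong, it pays 30.
Strong: no prototype nets 25; the prototype nets 30 − 6 = 24. Strong stays.
Weak: no prototype nets 25; the prototype nets 30 − 9 = 21. Weak stays.
No type deviates, so pooling is sustained.

Yes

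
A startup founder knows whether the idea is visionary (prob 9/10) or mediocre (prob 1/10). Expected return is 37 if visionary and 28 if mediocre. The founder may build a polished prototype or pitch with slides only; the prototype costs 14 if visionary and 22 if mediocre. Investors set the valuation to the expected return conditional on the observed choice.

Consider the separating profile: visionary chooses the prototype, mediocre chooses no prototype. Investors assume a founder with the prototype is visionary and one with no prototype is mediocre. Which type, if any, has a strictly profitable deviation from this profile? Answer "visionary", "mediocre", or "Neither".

visionary

The prototype pays 37; no prototype pays 28.
visionary: assigned the prototype, nets 37 − 14 = 23; deviating to no prototype nets 28.
mediocre: assigned no prototype, nets 28; deviating to the prototype nets 37 − 22 = 15.
The visionary type gains 5 by deviating.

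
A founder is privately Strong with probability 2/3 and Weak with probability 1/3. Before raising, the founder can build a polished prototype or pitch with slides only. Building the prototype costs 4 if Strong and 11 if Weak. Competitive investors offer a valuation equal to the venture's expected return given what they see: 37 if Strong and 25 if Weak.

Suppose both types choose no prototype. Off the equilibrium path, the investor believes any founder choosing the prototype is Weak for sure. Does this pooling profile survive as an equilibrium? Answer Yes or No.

Yes

On path, the investor holds the prior and pays 2/3·37 + 1/3·25 = 33. Off path (the prototype), believing Weak, it pays 25.
Strong: no prototype nets 33; the prototype nets 25 − 4 = 21. Strong stays.
Weak: no prototype nets 33; the prototype nets 25 − 11 = 14. Weak stays.
No type deviates, so pooling is sustained.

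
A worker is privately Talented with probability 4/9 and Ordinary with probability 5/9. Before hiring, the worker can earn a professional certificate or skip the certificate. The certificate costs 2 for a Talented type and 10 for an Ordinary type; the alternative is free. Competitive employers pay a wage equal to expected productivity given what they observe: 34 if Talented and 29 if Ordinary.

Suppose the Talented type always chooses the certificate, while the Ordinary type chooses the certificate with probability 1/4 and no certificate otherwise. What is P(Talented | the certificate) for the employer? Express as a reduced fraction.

P(the certificate) = (4/9)·1 + (5/9)·(1/4) = 7/12.
By Bayes' rule, P(Talented | the certificate) = (4/9) / (7/12) = 16/21.

16/21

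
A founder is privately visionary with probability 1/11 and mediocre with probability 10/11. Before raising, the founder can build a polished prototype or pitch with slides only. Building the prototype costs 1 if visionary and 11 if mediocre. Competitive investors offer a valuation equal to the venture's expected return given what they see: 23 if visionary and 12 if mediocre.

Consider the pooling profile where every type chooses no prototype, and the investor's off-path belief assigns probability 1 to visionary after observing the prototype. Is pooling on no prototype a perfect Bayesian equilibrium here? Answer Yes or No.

On path, the investor holds the prior and pays 1/11·23 + 10/11·12 = 13. Off path (the prototype), believing visionary, it pays 23.
visionary: no prototype nets 13; the prototype nets 23 − 1 = 22. visionary would deviate.
mediocre: no prototype nets 13; the prototype nets 23 − 11 = 12. mediocre stays.
A type deviates, so pooling fails.

No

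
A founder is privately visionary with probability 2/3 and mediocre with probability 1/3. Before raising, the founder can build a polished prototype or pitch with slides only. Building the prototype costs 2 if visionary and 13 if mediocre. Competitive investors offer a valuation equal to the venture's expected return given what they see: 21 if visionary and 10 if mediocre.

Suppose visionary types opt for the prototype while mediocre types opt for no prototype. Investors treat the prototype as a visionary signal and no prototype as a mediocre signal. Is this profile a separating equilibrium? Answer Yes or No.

Under these beliefs, the prototype earns valuation 21 and no prototype earns valuation 10.
visionary: the prototype nets 21 − 2 = 19; no prototype nets 10. visionary prefers the prototype.
mediocre: the prototype nets 21 − 13 = 8; no prototype nets 10. mediocre prefers no prototype.
Neither type deviates, so the separating profile is an equilibrium.

Yes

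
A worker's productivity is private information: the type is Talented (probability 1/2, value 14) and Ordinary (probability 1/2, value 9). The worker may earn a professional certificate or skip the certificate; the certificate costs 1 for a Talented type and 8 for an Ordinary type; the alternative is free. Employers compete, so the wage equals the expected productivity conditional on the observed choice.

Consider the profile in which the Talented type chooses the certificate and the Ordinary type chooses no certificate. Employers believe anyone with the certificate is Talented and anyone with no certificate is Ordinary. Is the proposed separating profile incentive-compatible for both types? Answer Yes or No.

Under these beliefs, the certificate earns wage 14 and no certificate earns wage 9.
Talented: the certificate nets 14 − 1 = 13; no certificate nets 9. Talented prefers the certificate.
Ordinary: the certificate nets 14 − 8 = 6; no certificate nets 9. Ordinary prefers no certificate.
Neither type deviates, so the separating profile is an equilibrium.

Yes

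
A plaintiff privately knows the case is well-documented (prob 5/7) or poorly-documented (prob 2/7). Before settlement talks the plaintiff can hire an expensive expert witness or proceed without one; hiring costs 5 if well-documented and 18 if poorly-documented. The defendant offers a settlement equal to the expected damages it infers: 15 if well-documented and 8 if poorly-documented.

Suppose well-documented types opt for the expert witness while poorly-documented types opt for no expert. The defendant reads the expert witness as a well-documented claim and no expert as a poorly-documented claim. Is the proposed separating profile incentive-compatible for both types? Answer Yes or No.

Under these beliefs, the expert witness earns settlement 15 and no expert earns settlement 8.
well-documented: the expert witness nets 15 − 5 = 10; no expert nets 8. well-documented prefers the expert witness.
poorly-documented: the expert witness nets 15 − 18 = -3; no expert nets 8. poorly-documented prefers no expert.
Neither type deviates, so the separating profile is an equilibrium.

Yes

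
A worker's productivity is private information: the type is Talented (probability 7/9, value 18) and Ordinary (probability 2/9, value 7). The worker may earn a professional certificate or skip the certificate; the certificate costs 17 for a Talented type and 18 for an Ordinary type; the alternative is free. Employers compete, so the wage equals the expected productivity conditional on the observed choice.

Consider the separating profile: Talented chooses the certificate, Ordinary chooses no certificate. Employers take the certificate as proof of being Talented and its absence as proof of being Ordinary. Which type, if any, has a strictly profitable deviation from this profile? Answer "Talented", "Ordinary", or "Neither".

The certificate pays 18; no certificate pays 7.
Talented: assigned the certificate, nets 18 − 17 = 1; deviating to no certificate nets 7.
Ordinary: assigned no certificate, nets 7; deviating to the certificate nets 18 − 18 = 0.
The Talented type gains 6 by deviating.

Talented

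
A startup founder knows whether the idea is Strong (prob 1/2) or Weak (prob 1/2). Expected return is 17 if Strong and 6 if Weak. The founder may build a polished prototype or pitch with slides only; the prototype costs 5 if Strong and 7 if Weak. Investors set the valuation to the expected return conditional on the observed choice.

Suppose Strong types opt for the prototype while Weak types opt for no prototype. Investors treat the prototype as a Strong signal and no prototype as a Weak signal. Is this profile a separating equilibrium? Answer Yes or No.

No

Under these beliefs, the prototype earns valuation 17 and no prototype earns valuation 6.
Strong: the prototype nets 17 − 5 = 12; no prototype nets 6. Strong prefers the prototype.
Weak: the prototype nets 17 − 7 = 10; no prototype nets 6. Weak would deviate to the prototype.
Weak has a profitable deviation, so the profile is not an equilibrium.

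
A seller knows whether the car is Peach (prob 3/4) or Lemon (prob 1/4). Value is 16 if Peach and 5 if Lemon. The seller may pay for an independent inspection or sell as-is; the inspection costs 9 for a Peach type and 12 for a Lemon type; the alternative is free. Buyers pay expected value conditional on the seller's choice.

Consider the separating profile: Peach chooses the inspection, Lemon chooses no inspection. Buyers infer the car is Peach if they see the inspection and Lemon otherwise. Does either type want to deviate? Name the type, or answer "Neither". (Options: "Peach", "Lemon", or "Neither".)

Neither

The inspection pays 16; no inspection pays 5.
Peach: assigned the inspection, nets 16 − 9 = 7; deviating to no inspection nets 5.
Lemon: assigned no inspection, nets 5; deviating to the inspection nets 16 − 12 = 4.
Both types strictly prefer their assigned action; no profitable deviation.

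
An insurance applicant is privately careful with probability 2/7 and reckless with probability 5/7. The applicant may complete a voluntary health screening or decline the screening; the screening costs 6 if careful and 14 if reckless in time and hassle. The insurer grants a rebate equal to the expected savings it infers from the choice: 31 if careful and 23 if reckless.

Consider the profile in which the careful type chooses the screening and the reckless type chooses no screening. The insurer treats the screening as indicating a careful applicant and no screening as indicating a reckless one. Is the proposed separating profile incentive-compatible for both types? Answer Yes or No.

Yes

Under these beliefs, the screening earns rebate 31 and no screening earns rebate 23.
careful: the screening nets 31 − 6 = 25; no screening nets 23. careful prefers the screening.
reckless: the screening nets 31 − 14 = 17; no screening nets 23. reckless prefers no screening.
Neither type deviates, so the separating profile is an equilibrium.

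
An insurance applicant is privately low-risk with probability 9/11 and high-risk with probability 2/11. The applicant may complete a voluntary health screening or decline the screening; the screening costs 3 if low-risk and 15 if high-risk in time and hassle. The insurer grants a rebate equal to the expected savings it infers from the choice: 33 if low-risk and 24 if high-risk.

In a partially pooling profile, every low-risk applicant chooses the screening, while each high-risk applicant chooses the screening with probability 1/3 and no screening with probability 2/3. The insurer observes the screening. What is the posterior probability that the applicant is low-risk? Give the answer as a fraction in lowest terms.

P(the screening) = (9/11)·1 + (2/11)·(1/3) = 29/33.
By Bayes' rule, P(low-risk | the screening) = (9/11) / (29/33) = 27/29.

27/29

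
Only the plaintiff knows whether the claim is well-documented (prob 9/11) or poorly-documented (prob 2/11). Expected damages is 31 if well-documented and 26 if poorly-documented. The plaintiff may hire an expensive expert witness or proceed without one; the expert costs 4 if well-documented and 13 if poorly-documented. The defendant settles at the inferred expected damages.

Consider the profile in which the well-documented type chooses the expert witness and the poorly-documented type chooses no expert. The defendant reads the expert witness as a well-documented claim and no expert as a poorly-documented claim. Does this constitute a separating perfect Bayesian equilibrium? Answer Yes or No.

Yes

Under these beliefs, the expert witness earns settlement 31 and no expert earns settlement 26.
well-documented: the expert witness nets 31 − 4 = 27; no expert nets 26. well-documented prefers the expert witness.
poorly-documented: the expert witness nets 31 − 13 = 18; no expert nets 26. poorly-documented prefers no expert.
Neither type deviates, so the separating profile is an equilibrium.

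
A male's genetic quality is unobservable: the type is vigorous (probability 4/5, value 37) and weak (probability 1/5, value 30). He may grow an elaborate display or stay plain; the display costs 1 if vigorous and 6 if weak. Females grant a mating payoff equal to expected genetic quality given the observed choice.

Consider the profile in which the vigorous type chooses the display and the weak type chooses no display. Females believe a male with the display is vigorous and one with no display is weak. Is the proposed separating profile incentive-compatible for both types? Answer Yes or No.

No

Under these beliefs, the display earns mating payoff 37 and no display earns mating payoff 30.
vigorous: the display nets 37 − 1 = 36; no display nets 30. vigorous prefers the display.
weak: the display nets 37 − 6 = 31; no display nets 30. weak would deviate to the display.
weak has a profitable deviation, so the profile is not an equilibrium.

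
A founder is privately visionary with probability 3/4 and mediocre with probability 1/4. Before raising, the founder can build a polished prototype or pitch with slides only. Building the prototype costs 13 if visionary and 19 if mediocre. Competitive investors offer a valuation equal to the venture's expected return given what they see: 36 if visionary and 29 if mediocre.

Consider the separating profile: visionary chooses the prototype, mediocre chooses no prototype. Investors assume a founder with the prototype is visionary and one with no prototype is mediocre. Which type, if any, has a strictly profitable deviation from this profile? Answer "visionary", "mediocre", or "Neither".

The prototype pays 36; no prototype pays 29.
visionary: assigned the prototype, nets 36 − 13 = 23; deviating to no prototype nets 29.
mediocre: assigned no prototype, nets 29; deviating to the prototype nets 36 − 19 = 17.
The visionary type gains 6 by deviating.

visionary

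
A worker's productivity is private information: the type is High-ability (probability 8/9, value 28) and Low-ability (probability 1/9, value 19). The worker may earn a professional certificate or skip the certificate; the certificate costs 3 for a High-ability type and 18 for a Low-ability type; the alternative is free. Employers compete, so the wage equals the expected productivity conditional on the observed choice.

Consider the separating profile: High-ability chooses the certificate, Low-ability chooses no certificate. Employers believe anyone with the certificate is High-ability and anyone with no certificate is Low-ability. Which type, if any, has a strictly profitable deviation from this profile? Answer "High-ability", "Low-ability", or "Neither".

The certificate pays 28; no certificate pays 19.
High-ability: assigned the certificate, nets 28 − 3 = 25; deviating to no certificate nets 19.
Low-ability: assigned no certificate, nets 19; deviating to the certificate nets 28 − 18 = 10.
Both types strictly prefer their assigned action; no profitable deviation.

Neither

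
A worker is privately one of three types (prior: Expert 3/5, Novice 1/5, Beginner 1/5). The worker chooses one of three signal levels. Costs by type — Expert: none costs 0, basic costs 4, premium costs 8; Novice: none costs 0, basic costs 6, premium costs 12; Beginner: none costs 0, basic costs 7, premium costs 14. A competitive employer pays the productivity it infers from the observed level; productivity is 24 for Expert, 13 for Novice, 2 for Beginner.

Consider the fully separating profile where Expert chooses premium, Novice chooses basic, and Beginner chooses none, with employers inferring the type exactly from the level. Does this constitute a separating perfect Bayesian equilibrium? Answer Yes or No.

Separating wages: premium → 24, basic → 13, none → 2.
Expert (assigned premium): none: 2 − 0 = 2; basic: 13 − 4 = 9; premium: 24 − 8 = 16. Expert stays.
Novice (assigned basic): none: 2 − 0 = 2; basic: 13 − 6 = 7; premium: 24 − 12 = 12. Novice prefers premium.
Beginner (assigned none): none: 2 − 0 = 2; basic: 13 − 7 = 6; premium: 24 − 14 = 10. Beginner prefers premium.
At least one type deviates; the separating profile fails.

No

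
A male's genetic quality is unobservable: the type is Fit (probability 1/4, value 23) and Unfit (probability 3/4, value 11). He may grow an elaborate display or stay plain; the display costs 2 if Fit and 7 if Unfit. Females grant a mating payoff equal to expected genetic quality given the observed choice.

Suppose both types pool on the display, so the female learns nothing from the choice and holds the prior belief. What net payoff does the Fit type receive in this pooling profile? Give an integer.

Pooled mating payoff = 1/4·23 + 3/4·11 = 14.
Fit pays cost 2 for the display, so net payoff = 14 − 2 = 12.

12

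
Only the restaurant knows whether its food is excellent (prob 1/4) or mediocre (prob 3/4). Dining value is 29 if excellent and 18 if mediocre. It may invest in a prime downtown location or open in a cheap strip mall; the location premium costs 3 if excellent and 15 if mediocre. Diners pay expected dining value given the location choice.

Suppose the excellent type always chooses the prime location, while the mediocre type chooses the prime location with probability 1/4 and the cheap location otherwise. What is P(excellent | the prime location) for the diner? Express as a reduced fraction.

P(the prime location) = (1/4)·1 + (3/4)·(1/4) = 7/16.
By Bayes' rule, P(excellent | the prime location) = (1/4) / (7/16) = 4/7.

4/7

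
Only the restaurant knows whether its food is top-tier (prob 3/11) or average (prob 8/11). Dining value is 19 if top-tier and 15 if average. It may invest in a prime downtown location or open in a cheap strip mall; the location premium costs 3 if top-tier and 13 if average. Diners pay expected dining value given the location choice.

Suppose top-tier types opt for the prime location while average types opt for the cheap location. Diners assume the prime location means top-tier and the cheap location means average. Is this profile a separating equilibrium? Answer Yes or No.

Yes

Under these beliefs, the prime location earns price premium 19 and the cheap location earns price premium 15.
top-tier: the prime location nets 19 − 3 = 16; the cheap location nets 15. top-tier prefers the prime location.
average: the prime location nets 19 − 13 = 6; the cheap location nets 15. average prefers the cheap location.
Neither type deviates, so the separating profile is an equilibrium.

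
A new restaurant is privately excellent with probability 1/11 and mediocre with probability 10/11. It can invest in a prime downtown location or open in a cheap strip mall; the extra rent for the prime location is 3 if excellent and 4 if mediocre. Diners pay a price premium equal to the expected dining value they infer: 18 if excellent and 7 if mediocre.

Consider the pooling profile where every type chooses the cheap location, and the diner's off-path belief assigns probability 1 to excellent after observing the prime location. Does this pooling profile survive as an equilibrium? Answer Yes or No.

On path, the diner holds the prior and pays 1/11·18 + 10/11·7 = 8. Off path (the prime location), believing excellent, it pays 18.
excellent: the cheap location nets 8; the prime location nets 18 − 3 = 15. excellent would deviate.
mediocre: the cheap location nets 8; the prime location nets 18 − 4 = 14. mediocre would deviate.
A type deviates, so pooling fails.

No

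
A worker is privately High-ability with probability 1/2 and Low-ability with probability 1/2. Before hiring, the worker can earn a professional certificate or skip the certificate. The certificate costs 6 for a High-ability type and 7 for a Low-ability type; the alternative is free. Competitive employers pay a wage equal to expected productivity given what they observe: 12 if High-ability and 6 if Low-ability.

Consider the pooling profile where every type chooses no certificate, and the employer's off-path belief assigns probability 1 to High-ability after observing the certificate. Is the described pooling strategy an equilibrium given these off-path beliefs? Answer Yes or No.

Yes

On path, the employer holds the prior and pays 1/2·12 + 1/2·6 = 9. Off path (the certificate), believing High-ability, it pays 12.
High-ability: no certificate nets 9; the certificate nets 12 − 6 = 6. High-ability stays.
Low-ability: no certificate nets 9; the certificate nets 12 − 7 = 5. Low-ability stays.
No type deviates, so pooling is sustained.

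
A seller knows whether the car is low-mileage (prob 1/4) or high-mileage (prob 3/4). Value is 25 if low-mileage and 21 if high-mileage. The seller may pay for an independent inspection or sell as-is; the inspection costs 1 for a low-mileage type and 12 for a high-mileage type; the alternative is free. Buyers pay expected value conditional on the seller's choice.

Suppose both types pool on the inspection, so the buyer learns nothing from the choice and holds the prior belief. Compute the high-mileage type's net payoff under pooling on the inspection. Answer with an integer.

10

Pooled price = 1/4·25 + 3/4·21 = 22.
high-mileage pays cost 12 for the inspection, so net payoff = 22 − 12 = 10.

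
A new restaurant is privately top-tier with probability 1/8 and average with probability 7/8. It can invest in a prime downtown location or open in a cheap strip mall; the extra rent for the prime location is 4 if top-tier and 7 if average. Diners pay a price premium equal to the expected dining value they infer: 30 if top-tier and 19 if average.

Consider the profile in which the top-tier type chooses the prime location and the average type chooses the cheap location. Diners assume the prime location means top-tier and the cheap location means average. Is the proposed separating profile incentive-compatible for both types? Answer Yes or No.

Under these beliefs, the prime location earns price premium 30 and the cheap location earns price premium 19.
top-tier: the prime location nets 30 − 4 = 26; the cheap location nets 19. top-tier prefers the prime location.
average: the prime location nets 30 − 7 = 23; the cheap location nets 19. average would deviate to the prime location.
average has a profitable deviation, so the profile is not an equilibrium.

No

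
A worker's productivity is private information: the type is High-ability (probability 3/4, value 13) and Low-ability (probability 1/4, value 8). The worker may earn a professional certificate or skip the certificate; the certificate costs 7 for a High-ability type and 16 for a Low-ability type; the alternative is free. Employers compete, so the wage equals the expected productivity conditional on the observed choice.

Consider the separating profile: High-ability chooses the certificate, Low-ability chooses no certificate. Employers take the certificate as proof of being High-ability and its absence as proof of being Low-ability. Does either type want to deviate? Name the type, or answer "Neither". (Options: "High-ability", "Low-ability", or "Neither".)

High-ability

The certificate pays 13; no certificate pays 8.
High-ability: assigned the certificate, nets 13 − 7 = 6; deviating to no certificate nets 8.
Low-ability: assigned no certificate, nets 8; deviating to the certificate nets 13 − 16 = -3.
The High-ability type gains 2 by deviating.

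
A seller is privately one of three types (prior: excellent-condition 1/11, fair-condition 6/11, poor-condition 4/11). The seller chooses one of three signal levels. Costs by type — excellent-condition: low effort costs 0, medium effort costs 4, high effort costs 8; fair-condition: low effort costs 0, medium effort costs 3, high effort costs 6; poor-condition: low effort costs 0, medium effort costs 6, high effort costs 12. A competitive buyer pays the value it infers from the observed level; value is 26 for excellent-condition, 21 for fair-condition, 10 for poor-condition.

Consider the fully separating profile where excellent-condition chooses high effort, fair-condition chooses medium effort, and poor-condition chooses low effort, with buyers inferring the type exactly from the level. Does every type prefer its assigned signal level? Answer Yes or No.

Separating prices: high effort → 26, medium effort → 21, low effort → 10.
excellent-condition (assigned high effort): low effort: 10 − 0 = 10; medium effort: 21 − 4 = 17; high effort: 26 − 8 = 18. excellent-condition stays.
fair-condition (assigned medium effort): low effort: 10 − 0 = 10; medium effort: 21 − 3 = 18; high effort: 26 − 6 = 20. fair-condition prefers high effort.
poor-condition (assigned low effort): low effort: 10 − 0 = 10; medium effort: 21 − 6 = 15; high effort: 26 − 12 = 14. poor-condition prefers medium effort.
At least one type deviates; the separating profile fails.

No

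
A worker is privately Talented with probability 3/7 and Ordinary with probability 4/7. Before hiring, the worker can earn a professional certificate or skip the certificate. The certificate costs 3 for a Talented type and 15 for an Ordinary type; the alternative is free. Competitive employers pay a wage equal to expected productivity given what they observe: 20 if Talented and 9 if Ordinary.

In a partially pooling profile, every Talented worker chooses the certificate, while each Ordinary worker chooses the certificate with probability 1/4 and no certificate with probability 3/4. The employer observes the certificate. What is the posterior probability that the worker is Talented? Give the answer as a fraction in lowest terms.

3/4

P(the certificate) = (3/7)·1 + (4/7)·(1/4) = 4/7.
By Bayes' rule, P(Talented | the certificate) = (3/7) / (4/7) = 3/4.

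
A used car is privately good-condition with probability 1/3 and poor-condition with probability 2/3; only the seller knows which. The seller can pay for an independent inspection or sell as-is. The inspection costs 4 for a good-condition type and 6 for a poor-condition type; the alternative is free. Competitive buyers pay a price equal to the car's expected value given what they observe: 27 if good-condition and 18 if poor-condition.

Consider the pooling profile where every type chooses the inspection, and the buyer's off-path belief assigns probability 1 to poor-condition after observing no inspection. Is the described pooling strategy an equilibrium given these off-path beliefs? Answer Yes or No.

No

On path, the buyer holds the prior and pays 1/3·27 + 2/3·18 = 21. Off path (no inspection), believing poor-condition, it pays 18.
good-condition: the inspection nets 21 − 4 = 17; no inspection nets 18. good-condition would deviate.
poor-condition: the inspection nets 21 − 6 = 15; no inspection nets 18. poor-condition would deviate.
A type deviates, so pooling fails.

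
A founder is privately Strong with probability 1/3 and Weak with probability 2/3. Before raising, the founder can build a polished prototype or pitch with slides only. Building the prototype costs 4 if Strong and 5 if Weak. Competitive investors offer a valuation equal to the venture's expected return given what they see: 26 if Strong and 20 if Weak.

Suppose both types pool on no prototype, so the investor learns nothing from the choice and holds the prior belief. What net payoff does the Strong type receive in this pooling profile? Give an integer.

Pooled valuation = 1/3·26 + 2/3·20 = 22.
Strong pays no cost for no prototype, so net payoff = 22.

22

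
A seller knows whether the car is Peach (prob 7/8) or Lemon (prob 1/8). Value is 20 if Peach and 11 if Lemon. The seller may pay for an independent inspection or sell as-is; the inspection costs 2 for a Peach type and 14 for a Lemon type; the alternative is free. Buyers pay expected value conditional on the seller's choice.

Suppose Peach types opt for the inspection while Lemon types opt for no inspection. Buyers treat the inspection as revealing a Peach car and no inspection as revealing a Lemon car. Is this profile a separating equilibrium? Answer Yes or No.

Yes

Under these beliefs, the inspection earns price 20 and no inspection earns price 11.
Peach: the inspection nets 20 − 2 = 18; no inspection nets 11. Peach prefers the inspection.
Lemon: the inspection nets 20 − 14 = 6; no inspection nets 11. Lemon prefers no inspection.
Neither type deviates, so the separating profile is an equilibrium.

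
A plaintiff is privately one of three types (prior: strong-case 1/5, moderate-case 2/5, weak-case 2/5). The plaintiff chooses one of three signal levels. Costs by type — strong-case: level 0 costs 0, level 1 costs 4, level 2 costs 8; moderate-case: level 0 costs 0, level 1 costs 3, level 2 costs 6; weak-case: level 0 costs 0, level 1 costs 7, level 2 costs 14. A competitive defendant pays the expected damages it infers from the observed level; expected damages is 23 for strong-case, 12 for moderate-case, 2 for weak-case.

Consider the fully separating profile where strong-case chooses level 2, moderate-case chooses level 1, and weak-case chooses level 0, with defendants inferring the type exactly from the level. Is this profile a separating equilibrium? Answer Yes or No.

Separating settlements: level 2 → 23, level 1 → 12, level 0 → 2.
strong-case (assigned level 2): level 0: 2 − 0 = 2; level 1: 12 − 4 = 8; level 2: 23 − 8 = 15. strong-case stays.
moderate-case (assigned level 1): level 0: 2 − 0 = 2; level 1: 12 − 3 = 9; level 2: 23 − 6 = 17. moderate-case prefers level 2.
weak-case (assigned level 0): level 0: 2 − 0 = 2; level 1: 12 − 7 = 5; level 2: 23 − 14 = 9. weak-case prefers level 2.
At least one type deviates; the separating profile fails.

No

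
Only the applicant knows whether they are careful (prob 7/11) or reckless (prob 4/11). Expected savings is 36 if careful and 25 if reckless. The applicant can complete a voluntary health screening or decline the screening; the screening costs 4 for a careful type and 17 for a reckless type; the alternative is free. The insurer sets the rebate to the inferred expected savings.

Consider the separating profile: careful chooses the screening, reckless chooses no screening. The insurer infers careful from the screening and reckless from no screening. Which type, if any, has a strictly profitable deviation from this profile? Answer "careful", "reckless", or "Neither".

The screening pays 36; no screening pays 25.
careful: assigned the screening, nets 36 − 4 = 32; deviating to no screening nets 25.
reckless: assigned no screening, nets 25; deviating to the screening nets 36 − 17 = 19.
Both types strictly prefer their assigned action; no profitable deviation.

Neither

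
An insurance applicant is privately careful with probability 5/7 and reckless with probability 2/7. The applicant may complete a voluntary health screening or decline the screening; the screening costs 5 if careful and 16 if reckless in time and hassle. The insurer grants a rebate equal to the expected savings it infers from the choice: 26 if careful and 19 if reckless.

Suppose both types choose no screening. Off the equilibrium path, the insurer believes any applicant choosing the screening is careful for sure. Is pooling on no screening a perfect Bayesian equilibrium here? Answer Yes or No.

Yes

On path, the insurer holds the prior and pays 5/7·26 + 2/7·19 = 24. Off path (the screening), believing careful, it pays 26.
careful: no screening nets 24; the screening nets 26 − 5 = 21. careful stays.
reckless: no screening nets 24; the screening nets 26 − 16 = 10. reckless stays.
No type deviates, so pooling is sustained.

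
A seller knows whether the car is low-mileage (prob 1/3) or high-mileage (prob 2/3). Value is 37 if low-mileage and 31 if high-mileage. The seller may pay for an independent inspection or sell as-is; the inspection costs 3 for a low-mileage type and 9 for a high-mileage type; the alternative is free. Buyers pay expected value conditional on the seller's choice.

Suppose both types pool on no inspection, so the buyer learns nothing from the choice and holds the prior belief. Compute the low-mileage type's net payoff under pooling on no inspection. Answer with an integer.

Pooled price = 1/3·37 + 2/3·31 = 33.
low-mileage pays no cost for no inspection, so net payoff = 33.

33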